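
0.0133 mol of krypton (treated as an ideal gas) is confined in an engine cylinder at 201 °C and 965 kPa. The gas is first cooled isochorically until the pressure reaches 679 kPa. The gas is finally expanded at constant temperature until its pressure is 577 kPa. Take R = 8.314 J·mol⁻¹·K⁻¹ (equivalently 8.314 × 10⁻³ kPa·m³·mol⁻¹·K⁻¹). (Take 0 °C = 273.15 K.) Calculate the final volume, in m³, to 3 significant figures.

V₃ ≈ 6.39e-05 m³

Convert: T₁ = 474.1 K.
From PV = nRT: V₁ = nRT₁/P₁ = 5.433e-05 m³.
Isochoric, so P/T is constant: V₂ = V₁; T₂ = T₁·(P₂/P₁) = 333.6 K.
T constant ⇒ Boyle's law P V = const: T₃ = T₂; V₃ = V₂·(P₂/P₃) = 6.394e-05 m³.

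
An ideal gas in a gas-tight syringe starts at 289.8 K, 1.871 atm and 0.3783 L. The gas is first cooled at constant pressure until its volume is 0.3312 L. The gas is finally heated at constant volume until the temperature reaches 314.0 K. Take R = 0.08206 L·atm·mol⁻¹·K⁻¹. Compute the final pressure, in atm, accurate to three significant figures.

P constant ⇒ V ∝ T: P₂ = P₁; T₂ = T₁·(V₂/V₁) = 253.7 K.
V constant ⇒ P ∝ T: V₃ = V₂; P₃ = P₂·(T₃/T₂) = 2.316 atm.

P₃ ≈ 2.32 atm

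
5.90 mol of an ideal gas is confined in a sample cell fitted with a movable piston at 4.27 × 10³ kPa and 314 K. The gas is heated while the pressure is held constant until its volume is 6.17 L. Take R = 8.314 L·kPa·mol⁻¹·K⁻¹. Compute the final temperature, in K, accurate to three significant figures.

From PV = nRT: V₁ = nRT₁/P₁ = 3.607 L.
P constant ⇒ V ∝ T: P₂ = P₁; T₂ = T₁·(V₂/V₁) = 537.1 K.

T₂ ≈ 537 K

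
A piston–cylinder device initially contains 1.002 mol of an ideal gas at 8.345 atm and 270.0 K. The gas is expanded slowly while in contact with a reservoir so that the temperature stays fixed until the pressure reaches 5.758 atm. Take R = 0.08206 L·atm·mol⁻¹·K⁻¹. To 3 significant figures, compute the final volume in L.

V₂ ≈ 3.86 L

From PV = nRT: V₁ = nRT₁/P₁ = 2.660 L.
Isothermal, so P V is constant: T₂ = T₁; V₂ = V₁·(P₁/P₂) = 3.856 L.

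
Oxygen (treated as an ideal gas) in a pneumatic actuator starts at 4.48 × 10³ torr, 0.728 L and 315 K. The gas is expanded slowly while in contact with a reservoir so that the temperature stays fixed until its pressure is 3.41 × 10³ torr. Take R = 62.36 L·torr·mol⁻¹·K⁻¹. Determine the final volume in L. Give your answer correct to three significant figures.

Isothermal, so P V is constant: T₂ = T₁; V₂ = V₁·(P₁/P₂) = 0.9564 L.

V₂ ≈ 0.956 L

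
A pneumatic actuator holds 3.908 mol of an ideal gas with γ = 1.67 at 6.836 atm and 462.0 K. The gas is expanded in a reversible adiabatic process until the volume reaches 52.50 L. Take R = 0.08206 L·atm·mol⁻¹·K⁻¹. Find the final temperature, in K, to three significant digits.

From PV = nRT: V₁ = nRT₁/P₁ = 21.67 L.
Reversible adiabatic, γ = 1.67: T₂ = T₁·(V₁/V₂)^(γ−1) = 255.4 K; P₂ = P₁·(V₁/V₂)^γ = 1.560 atm.

T₂ ≈ 255 K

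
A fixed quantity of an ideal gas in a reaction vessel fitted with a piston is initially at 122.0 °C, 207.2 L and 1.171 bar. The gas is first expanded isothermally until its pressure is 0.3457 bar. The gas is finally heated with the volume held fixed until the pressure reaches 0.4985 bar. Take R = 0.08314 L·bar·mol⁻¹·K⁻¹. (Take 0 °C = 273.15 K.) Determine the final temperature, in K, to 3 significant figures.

Convert: T₁ = 395.1 K.
Isothermal, so P V is constant: T₂ = T₁; V₂ = V₁·(P₁/P₂) = 701.9 L.
Isochoric, so P/T is constant: V₃ = V₂; T₃ = T₂·(P₃/P₂) = 569.8 K.

T₃ ≈ 570 K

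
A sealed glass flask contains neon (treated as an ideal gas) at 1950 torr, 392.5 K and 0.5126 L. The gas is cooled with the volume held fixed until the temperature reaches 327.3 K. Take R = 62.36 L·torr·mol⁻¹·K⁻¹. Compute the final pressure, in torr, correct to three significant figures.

Isochoric, so P/T is constant: V₂ = V₁; P₂ = P₁·(T₂/T₁) = 1626 torr.

P₂ ≈ 1.63e+03 torr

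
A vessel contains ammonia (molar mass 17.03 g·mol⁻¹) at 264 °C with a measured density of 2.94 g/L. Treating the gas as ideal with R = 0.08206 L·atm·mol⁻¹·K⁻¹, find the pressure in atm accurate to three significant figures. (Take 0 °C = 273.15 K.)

P ≈ 7.61 atm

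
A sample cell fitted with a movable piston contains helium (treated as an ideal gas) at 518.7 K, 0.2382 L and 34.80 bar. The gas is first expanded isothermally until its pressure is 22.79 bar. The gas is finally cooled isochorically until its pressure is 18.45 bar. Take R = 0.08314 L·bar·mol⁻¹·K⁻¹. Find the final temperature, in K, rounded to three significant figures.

T₃ ≈ 420 K

Isothermal, so P V is constant: T₂ = T₁; V₂ = V₁·(P₁/P₂) = 0.3637 L.
V constant ⇒ P ∝ T: V₃ = V₂; T₃ = T₂·(P₃/P₂) = 419.9 K.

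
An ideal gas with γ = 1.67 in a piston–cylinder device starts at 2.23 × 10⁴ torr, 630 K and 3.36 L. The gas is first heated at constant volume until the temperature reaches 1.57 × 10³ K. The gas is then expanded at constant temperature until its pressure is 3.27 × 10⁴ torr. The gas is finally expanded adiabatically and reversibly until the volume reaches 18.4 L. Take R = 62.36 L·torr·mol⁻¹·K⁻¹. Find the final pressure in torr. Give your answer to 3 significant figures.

P₄ ≈ 4.63e+03 torr

Isochoric, so P/T is constant: V₂ = V₁; P₂ = P₁·(T₂/T₁) = 5.557e+04 torr.
Isothermal, so P V is constant: T₃ = T₂; V₃ = V₂·(P₂/P₃) = 5.710 L.
Adiabatic (γ = 1.67), T V^(γ−1) and P V^γ constant: T₄ = T₃·(V₃/V₄)^(γ−1) = 716.9 K; P₄ = P₃·(V₃/V₄)^γ = 4634 torr.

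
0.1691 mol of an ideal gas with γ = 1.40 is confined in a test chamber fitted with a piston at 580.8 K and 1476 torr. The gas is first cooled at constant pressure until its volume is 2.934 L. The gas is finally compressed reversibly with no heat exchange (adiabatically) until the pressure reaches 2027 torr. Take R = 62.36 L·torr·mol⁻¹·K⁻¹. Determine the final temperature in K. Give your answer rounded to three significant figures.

T₃ ≈ 450 K

From PV = nRT: V₁ = nRT₁/P₁ = 4.149 L.
Isobaric, so V/T is constant: P₂ = P₁; T₂ = T₁·(V₂/V₁) = 410.7 K.
Reversible adiabatic, γ = 1.40: T₃ = T₂·(P₃/P₂)^((γ−1)/γ) = 449.6 K; V₃ = V₂·(P₂/P₃)^(1/γ) = 2.339 L.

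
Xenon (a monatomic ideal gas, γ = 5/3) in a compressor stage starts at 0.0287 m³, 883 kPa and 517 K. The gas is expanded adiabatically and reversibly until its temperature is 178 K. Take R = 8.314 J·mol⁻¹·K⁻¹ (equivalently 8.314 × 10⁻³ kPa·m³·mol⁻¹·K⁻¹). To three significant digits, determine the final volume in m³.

V₂ ≈ 0.142 m³

Reversible adiabatic, γ = 5/3: P₂ = P₁·(T₂/T₁)^(γ/(γ−1)) = 61.42 kPa; V₂ = V₁·(T₁/T₂)^(1/(γ−1)) = 0.1421 m³.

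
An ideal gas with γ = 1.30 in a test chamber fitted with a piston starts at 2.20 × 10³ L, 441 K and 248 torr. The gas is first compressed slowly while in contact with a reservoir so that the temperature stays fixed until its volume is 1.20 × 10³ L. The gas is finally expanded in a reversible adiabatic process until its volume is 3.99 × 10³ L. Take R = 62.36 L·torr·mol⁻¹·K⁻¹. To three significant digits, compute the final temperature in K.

T₃ ≈ 308 K

Isothermal, so P V is constant: T₂ = T₁; P₂ = P₁·(V₁/V₂) = 454.7 torr.
Adiabatic (γ = 1.30), T V^(γ−1) and P V^γ constant: T₃ = T₂·(V₂/V₃)^(γ−1) = 307.5 K; P₃ = P₂·(V₂/V₃)^γ = 95.36 torr.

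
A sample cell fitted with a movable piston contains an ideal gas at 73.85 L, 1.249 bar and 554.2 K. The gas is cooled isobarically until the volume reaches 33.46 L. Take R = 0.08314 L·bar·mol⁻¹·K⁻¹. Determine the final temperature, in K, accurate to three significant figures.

Isobaric, so V/T is constant: P₂ = P₁; T₂ = T₁·(V₂/V₁) = 251.1 K.

T₂ ≈ 251 K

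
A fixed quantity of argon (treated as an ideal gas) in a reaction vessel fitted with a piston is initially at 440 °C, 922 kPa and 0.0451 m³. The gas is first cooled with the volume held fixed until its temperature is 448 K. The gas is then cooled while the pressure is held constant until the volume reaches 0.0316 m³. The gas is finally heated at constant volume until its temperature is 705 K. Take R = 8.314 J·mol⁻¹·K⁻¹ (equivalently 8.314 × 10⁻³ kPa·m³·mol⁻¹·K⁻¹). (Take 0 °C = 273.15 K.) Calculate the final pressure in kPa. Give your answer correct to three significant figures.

Convert: T₁ = 713.1 K.
Isochoric, so P/T is constant: V₂ = V₁; P₂ = P₁·(T₂/T₁) = 579.2 kPa.
Isobaric, so V/T is constant: P₃ = P₂; T₃ = T₂·(V₃/V₂) = 313.9 K.
Isochoric, so P/T is constant: V₄ = V₃; P₄ = P₃·(T₄/T₃) = 1301 kPa.

P₄ ≈ 1.30e+03 kPa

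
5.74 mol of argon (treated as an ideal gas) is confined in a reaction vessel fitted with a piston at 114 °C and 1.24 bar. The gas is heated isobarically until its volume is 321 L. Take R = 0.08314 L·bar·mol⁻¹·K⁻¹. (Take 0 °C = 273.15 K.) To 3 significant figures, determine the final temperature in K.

Convert: T₁ = 387.1 K.
From PV = nRT: V₁ = nRT₁/P₁ = 149.0 L.
P constant ⇒ V ∝ T: P₂ = P₁; T₂ = T₁·(V₂/V₁) = 834.1 K.

T₂ ≈ 834 K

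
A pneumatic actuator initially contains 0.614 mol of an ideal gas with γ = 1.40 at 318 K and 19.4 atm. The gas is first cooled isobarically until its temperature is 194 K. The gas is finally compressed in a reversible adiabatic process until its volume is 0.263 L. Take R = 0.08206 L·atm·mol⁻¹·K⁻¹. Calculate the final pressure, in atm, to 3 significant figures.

P₃ ≈ 48.2 atm

From PV = nRT: V₁ = nRT₁/P₁ = 0.8259 L.
P constant ⇒ V ∝ T: P₂ = P₁; V₂ = V₁·(T₂/T₁) = 0.5038 L.
Reversible adiabatic, γ = 1.40: T₃ = T₂·(V₂/V₃)^(γ−1) = 251.6 K; P₃ = P₂·(V₂/V₃)^γ = 48.20 atm.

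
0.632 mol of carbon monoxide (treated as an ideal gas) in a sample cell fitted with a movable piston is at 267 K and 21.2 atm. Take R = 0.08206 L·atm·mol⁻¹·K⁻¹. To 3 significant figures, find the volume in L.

PV = nRT ⇒ V = nRT/P = (0.632 × 0.08206 × 267) / 21.2

V ≈ 0.653 L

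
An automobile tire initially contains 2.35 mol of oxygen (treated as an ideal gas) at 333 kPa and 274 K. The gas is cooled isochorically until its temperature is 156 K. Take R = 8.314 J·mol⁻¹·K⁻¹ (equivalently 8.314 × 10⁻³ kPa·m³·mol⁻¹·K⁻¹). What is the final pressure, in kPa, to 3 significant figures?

From PV = nRT: V₁ = nRT₁/P₁ = 0.01608 m³.
V constant ⇒ P ∝ T: V₂ = V₁; P₂ = P₁·(T₂/T₁) = 189.6 kPa.

P₂ ≈ 190 kPa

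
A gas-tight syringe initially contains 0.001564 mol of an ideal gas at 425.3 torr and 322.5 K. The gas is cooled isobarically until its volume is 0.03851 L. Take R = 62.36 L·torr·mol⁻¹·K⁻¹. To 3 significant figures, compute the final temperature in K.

T₂ ≈ 168 K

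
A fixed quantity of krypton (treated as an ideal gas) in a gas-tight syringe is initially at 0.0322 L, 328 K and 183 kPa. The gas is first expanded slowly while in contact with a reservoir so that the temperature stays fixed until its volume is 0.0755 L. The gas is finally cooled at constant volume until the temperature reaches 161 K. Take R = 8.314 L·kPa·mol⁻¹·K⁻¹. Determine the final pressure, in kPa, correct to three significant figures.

Isothermal, so P V is constant: T₂ = T₁; P₂ = P₁·(V₁/V₂) = 78.05 kPa.
Isochoric, so P/T is constant: V₃ = V₂; P₃ = P₂·(T₃/T₂) = 38.31 kPa.

P₃ ≈ 38.3 kPa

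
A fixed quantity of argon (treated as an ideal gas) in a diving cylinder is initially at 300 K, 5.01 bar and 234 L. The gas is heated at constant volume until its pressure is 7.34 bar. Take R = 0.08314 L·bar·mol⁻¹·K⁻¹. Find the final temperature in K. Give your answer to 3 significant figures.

Isochoric, so P/T is constant: V₂ = V₁; T₂ = T₁·(P₂/P₁) = 439.5 K.

T₂ ≈ 440 K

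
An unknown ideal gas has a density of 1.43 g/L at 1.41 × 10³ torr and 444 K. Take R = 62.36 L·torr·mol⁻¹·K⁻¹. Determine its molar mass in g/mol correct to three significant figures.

M ≈ 28.1 g/mol

ρ = PM/(RT) ⇒ M = ρRT/P = (1.43 × 62.36 × 444.0) / 1.41e+03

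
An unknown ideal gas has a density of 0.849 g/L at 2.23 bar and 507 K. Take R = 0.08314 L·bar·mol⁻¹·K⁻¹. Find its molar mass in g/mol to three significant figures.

ρ = PM/(RT) ⇒ M = ρRT/P = (0.849 × 0.08314 × 507.0) / 2.23

M ≈ 16.0 g/mol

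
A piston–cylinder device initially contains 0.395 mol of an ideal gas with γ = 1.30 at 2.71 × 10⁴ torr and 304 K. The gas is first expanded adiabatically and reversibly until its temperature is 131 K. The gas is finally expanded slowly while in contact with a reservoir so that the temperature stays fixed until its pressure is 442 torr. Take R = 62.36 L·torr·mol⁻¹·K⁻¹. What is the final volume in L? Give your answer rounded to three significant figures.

V₃ ≈ 7.30 L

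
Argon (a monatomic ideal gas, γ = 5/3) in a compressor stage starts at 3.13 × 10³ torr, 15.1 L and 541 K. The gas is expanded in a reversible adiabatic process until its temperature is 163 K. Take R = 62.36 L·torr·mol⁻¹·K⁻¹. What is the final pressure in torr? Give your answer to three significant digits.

Reversible adiabatic, γ = 5/3: P₂ = P₁·(T₂/T₁)^(γ/(γ−1)) = 156.0 torr; V₂ = V₁·(T₁/T₂)^(1/(γ−1)) = 91.30 L.

P₂ ≈ 156 torr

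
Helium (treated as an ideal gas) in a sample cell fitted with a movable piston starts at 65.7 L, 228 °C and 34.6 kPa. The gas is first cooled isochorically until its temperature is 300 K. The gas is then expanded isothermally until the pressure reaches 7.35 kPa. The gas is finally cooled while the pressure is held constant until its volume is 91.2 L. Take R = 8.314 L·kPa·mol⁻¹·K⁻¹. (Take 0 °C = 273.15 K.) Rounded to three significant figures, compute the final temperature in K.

T₄ ≈ 148 K

Convert: T₁ = 501.1 K.
Isochoric, so P/T is constant: V₂ = V₁; P₂ = P₁·(T₂/T₁) = 20.71 kPa.
T constant ⇒ Boyle's law P V = const: T₃ = T₂; V₃ = V₂·(P₂/P₃) = 185.1 L.
Isobaric, so V/T is constant: P₄ = P₃; T₄ = T₃·(V₄/V₃) = 147.8 K.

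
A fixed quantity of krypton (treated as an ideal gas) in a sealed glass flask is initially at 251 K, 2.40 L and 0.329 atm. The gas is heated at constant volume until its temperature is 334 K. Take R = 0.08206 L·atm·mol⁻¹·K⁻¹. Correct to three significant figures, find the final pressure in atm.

P₂ ≈ 0.438 atm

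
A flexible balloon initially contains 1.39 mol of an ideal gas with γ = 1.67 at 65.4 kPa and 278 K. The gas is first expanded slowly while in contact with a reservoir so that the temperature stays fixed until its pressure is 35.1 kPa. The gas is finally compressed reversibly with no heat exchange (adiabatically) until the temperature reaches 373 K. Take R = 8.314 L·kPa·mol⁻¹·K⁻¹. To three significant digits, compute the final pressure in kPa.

P₃ ≈ 73.0 kPa

From PV = nRT: V₁ = nRT₁/P₁ = 49.12 L.
Isothermal, so P V is constant: T₂ = T₁; V₂ = V₁·(P₁/P₂) = 91.53 L.
Reversible adiabatic, γ = 1.67: P₃ = P₂·(T₃/T₂)^(γ/(γ−1)) = 73.03 kPa; V₃ = V₂·(T₂/T₃)^(1/(γ−1)) = 59.02 L.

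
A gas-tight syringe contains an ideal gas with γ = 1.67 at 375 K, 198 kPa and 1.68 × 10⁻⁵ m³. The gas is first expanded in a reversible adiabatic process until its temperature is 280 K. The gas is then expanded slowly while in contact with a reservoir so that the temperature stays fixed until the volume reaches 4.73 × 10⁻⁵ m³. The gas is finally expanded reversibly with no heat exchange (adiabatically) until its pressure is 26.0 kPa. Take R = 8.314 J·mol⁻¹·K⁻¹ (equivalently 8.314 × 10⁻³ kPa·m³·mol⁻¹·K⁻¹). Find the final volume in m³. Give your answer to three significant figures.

V₄ ≈ 7.21e-05 m³

Adiabatic (γ = 1.67), T V^(γ−1) and P V^γ constant: P₂ = P₁·(T₂/T₁)^(γ/(γ−1)) = 95.59 kPa; V₂ = V₁·(T₁/T₂)^(1/(γ−1)) = 2.598e-05 m³.
Isothermal, so P V is constant: T₃ = T₂; P₃ = P₂·(V₂/V₃) = 52.51 kPa.
Adiabatic (γ = 1.67), T V^(γ−1) and P V^γ constant: T₄ = T₃·(P₄/P₃)^((γ−1)/γ) = 211.2 K; V₄ = V₃·(P₃/P₄)^(1/γ) = 7.205e-05 m³.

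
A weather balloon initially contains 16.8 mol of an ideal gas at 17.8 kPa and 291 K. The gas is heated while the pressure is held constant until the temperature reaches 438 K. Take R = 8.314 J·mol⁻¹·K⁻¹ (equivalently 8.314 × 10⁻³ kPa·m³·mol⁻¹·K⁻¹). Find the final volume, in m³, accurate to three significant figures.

V₂ ≈ 3.44 m³

From PV = nRT: V₁ = nRT₁/P₁ = 2.283 m³.
Isobaric, so V/T is constant: P₂ = P₁; V₂ = V₁·(T₂/T₁) = 3.437 m³.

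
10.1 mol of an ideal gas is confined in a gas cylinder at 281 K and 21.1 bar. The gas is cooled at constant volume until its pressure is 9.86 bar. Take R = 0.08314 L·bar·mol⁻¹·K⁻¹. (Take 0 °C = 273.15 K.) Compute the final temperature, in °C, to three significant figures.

T₂ ≈ -142 °C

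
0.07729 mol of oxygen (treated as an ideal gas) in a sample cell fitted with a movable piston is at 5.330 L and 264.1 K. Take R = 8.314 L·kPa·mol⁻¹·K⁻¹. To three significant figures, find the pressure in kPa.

PV = nRT ⇒ P = nRT/V = (0.07729 × 8.314 × 264.1) / 5.330

P ≈ 31.8 kPa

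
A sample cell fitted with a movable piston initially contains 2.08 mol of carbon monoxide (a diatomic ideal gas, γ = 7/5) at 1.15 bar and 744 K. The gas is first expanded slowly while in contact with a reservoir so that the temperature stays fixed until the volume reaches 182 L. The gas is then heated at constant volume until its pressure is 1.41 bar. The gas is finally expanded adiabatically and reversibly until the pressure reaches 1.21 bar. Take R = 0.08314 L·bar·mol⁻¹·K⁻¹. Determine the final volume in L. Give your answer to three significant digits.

From PV = nRT: V₁ = nRT₁/P₁ = 111.9 L.
Isothermal, so P V is constant: T₂ = T₁; P₂ = P₁·(V₁/V₂) = 0.7069 bar.
V constant ⇒ P ∝ T: V₃ = V₂; T₃ = T₂·(P₃/P₂) = 1484 K.
Adiabatic (γ = 7/5), T V^(γ−1) and P V^γ constant: T₄ = T₃·(P₄/P₃)^((γ−1)/γ) = 1420 K; V₄ = V₃·(P₃/P₄)^(1/γ) = 203.0 L.

V₄ ≈ 203 L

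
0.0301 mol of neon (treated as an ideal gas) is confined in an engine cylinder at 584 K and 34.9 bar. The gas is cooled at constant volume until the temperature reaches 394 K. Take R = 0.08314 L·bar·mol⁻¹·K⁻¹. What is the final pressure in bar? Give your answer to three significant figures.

P₂ ≈ 23.5 bar

From PV = nRT: V₁ = nRT₁/P₁ = 0.04188 L.
V constant ⇒ P ∝ T: V₂ = V₁; P₂ = P₁·(T₂/T₁) = 23.55 bar.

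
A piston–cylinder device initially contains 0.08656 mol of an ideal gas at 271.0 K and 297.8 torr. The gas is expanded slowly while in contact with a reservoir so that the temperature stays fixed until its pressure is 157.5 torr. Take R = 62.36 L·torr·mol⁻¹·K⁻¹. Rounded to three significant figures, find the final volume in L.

From PV = nRT: V₁ = nRT₁/P₁ = 4.912 L.
T constant ⇒ Boyle's law P V = const: T₂ = T₁; V₂ = V₁·(P₁/P₂) = 9.288 L.

V₂ ≈ 9.29 L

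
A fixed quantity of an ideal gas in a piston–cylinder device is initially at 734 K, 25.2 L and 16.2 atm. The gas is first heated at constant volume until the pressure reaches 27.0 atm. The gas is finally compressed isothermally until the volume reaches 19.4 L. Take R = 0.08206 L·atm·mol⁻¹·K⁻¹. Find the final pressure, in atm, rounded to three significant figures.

V constant ⇒ P ∝ T: V₂ = V₁; T₂ = T₁·(P₂/P₁) = 1223 K.
Isothermal, so P V is constant: T₃ = T₂; P₃ = P₂·(V₂/V₃) = 35.07 atm.

P₃ ≈ 35.1 atm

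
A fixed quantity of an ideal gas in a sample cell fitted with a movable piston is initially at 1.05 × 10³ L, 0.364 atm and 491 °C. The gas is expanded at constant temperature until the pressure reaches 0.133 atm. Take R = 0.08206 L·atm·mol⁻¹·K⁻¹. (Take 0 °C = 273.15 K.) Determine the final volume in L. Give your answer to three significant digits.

Convert: T₁ = 764.1 K.
Isothermal, so P V is constant: T₂ = T₁; V₂ = V₁·(P₁/P₂) = 2874 L.

V₂ ≈ 2.87e+03 L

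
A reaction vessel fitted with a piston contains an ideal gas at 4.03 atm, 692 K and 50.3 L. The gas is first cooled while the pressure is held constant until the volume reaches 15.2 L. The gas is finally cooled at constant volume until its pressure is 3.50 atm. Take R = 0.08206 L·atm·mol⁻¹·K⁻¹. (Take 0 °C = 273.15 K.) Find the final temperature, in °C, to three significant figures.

T₃ ≈ -91.5 °C

P constant ⇒ V ∝ T: P₂ = P₁; T₂ = T₁·(V₂/V₁) = 209.1 K.
V constant ⇒ P ∝ T: V₃ = V₂; T₃ = T₂·(P₃/P₂) = 181.6 K.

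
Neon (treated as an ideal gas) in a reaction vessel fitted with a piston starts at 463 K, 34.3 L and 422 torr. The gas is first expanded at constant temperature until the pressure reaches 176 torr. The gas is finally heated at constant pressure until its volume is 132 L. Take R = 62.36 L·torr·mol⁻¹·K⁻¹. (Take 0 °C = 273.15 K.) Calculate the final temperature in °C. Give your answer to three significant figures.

T constant ⇒ Boyle's law P V = const: T₂ = T₁; V₂ = V₁·(P₁/P₂) = 82.24 L.
P constant ⇒ V ∝ T: P₃ = P₂; T₃ = T₂·(V₃/V₂) = 743.1 K.

T₃ ≈ 470 °C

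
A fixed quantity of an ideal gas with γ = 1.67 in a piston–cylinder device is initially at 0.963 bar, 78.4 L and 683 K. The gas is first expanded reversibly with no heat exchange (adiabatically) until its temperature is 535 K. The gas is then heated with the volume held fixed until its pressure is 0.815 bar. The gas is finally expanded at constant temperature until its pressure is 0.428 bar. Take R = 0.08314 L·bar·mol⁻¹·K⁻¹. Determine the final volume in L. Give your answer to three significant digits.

V₄ ≈ 215 L

Reversible adiabatic, γ = 1.67: P₂ = P₁·(T₂/T₁)^(γ/(γ−1)) = 0.5239 bar; V₂ = V₁·(T₁/T₂)^(1/(γ−1)) = 112.9 L.
Isochoric, so P/T is constant: V₃ = V₂; T₃ = T₂·(P₃/P₂) = 832.3 K.
Isothermal, so P V is constant: T₄ = T₃; V₄ = V₃·(P₃/P₄) = 215.0 L.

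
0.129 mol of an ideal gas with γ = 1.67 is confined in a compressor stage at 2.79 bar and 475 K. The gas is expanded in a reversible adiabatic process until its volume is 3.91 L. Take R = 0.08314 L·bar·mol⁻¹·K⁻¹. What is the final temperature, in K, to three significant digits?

From PV = nRT: V₁ = nRT₁/P₁ = 1.826 L.
Reversible adiabatic, γ = 1.67: T₂ = T₁·(V₁/V₂)^(γ−1) = 285.2 K; P₂ = P₁·(V₁/V₂)^γ = 0.7823 bar.

T₂ ≈ 285 K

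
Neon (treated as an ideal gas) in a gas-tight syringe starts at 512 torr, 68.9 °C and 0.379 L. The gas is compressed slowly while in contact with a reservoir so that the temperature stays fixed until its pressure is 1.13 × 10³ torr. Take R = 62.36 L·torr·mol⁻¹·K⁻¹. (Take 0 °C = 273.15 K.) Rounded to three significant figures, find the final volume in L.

V₂ ≈ 0.172 L

Convert: T₁ = 342.0 K.
Isothermal, so P V is constant: T₂ = T₁; V₂ = V₁·(P₁/P₂) = 0.1717 L.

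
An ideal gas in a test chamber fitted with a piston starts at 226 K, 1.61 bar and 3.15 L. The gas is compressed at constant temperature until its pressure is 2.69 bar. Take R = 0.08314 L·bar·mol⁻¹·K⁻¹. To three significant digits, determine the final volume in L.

Isothermal, so P V is constant: T₂ = T₁; V₂ = V₁·(P₁/P₂) = 1.885 L.

V₂ ≈ 1.89 L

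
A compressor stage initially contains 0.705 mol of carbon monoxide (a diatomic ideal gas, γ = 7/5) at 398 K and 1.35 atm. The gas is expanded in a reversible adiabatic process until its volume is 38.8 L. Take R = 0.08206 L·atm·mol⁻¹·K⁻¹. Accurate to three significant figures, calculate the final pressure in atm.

From PV = nRT: V₁ = nRT₁/P₁ = 17.06 L.
Reversible adiabatic, γ = 7/5: T₂ = T₁·(V₁/V₂)^(γ−1) = 286.5 K; P₂ = P₁·(V₁/V₂)^γ = 0.4272 atm.

P₂ ≈ 0.427 atm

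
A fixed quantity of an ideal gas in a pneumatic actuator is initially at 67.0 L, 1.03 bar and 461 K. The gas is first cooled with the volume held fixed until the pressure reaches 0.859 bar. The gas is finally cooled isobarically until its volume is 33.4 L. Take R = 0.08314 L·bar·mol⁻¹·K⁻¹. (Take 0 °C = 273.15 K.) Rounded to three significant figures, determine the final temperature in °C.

T₃ ≈ -81.5 °C

Isochoric, so P/T is constant: V₂ = V₁; T₂ = T₁·(P₂/P₁) = 384.5 K.
P constant ⇒ V ∝ T: P₃ = P₂; T₃ = T₂·(V₃/V₂) = 191.7 K.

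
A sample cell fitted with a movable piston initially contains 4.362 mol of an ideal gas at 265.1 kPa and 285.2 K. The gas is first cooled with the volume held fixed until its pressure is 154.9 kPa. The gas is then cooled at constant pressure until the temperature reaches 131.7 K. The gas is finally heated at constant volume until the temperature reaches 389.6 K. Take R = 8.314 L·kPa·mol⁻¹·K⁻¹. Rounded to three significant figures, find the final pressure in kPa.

From PV = nRT: V₁ = nRT₁/P₁ = 39.02 L.
Isochoric, so P/T is constant: V₂ = V₁; T₂ = T₁·(P₂/P₁) = 166.6 K.
P constant ⇒ V ∝ T: P₃ = P₂; V₃ = V₂·(T₃/T₂) = 30.83 L.
V constant ⇒ P ∝ T: V₄ = V₃; P₄ = P₃·(T₄/T₃) = 458.2 kPa.

P₄ ≈ 458 kPa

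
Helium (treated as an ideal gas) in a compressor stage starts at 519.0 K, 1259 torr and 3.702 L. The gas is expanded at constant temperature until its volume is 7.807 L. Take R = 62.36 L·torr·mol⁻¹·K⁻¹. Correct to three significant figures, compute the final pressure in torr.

P₂ ≈ 597 torr

T constant ⇒ Boyle's law P V = const: T₂ = T₁; P₂ = P₁·(V₁/V₂) = 597.0 torr.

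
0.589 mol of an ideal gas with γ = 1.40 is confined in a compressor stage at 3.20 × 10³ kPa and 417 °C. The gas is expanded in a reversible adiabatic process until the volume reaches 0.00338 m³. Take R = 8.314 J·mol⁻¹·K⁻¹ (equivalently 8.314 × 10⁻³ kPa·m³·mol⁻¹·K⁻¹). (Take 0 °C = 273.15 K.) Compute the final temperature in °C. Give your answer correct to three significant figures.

T₂ ≈ 160 °C

Convert: T₁ = 690.1 K.
From PV = nRT: V₁ = nRT₁/P₁ = 0.001056 m³.
Reversible adiabatic, γ = 1.40: T₂ = T₁·(V₁/V₂)^(γ−1) = 433.4 K; P₂ = P₁·(V₁/V₂)^γ = 627.9 kPa.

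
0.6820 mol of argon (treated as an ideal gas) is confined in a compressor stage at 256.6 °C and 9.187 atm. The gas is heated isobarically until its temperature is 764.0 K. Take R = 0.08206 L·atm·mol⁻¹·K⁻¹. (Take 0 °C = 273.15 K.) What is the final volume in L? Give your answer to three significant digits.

Convert: T₁ = 529.8 K.
From PV = nRT: V₁ = nRT₁/P₁ = 3.227 L.
P constant ⇒ V ∝ T: P₂ = P₁; V₂ = V₁·(T₂/T₁) = 4.654 L.

V₂ ≈ 4.65 L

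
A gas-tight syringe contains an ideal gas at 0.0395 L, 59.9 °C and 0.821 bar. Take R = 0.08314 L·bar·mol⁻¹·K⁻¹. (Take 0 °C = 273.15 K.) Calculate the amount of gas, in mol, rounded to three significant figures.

Convert: T = 333.05 K.
PV = nRT ⇒ n = PV/(RT) = (0.821 × 0.0395) / (0.08314 × 333.05)

n ≈ 0.00117 mol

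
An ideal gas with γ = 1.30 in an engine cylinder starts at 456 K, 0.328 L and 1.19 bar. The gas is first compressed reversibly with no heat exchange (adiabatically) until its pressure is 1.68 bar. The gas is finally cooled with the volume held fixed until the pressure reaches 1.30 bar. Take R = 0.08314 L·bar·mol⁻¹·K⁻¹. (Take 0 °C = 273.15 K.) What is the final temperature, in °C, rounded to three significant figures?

Reversible adiabatic, γ = 1.30: T₂ = T₁·(P₂/P₁)^((γ−1)/γ) = 493.8 K; V₂ = V₁·(P₁/P₂)^(1/γ) = 0.2516 L.
V constant ⇒ P ∝ T: V₃ = V₂; T₃ = T₂·(P₃/P₂) = 382.1 K.

T₃ ≈ 109 °C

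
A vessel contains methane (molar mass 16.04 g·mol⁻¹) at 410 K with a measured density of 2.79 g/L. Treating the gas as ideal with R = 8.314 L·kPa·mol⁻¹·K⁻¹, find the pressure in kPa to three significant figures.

P ≈ 593 kPa

ρ = PM/(RT) ⇒ P = ρRT/M = (2.79 × 8.314 × 410.0) / 16.04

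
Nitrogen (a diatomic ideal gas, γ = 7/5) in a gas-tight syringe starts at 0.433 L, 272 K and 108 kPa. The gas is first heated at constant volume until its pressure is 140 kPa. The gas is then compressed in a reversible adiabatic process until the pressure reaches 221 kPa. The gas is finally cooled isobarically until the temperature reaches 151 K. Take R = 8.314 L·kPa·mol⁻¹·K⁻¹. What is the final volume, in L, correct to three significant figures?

V₄ ≈ 0.117 L

Isochoric, so P/T is constant: V₂ = V₁; T₂ = T₁·(P₂/P₁) = 352.6 K.
Reversible adiabatic, γ = 7/5: T₃ = T₂·(P₃/P₂)^((γ−1)/γ) = 401.7 K; V₃ = V₂·(P₂/P₃)^(1/γ) = 0.3125 L.
P constant ⇒ V ∝ T: P₄ = P₃; V₄ = V₃·(T₄/T₃) = 0.1175 L.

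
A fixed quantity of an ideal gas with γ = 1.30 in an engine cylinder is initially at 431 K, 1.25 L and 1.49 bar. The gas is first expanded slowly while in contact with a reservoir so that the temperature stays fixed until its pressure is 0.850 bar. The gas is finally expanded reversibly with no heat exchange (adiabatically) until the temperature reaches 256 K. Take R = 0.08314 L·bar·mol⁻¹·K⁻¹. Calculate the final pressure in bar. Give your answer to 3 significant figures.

P₃ ≈ 0.0889 bar

Isothermal, so P V is constant: T₂ = T₁; V₂ = V₁·(P₁/P₂) = 2.191 L.
Adiabatic (γ = 1.30), T V^(γ−1) and P V^γ constant: P₃ = P₂·(T₃/T₂)^(γ/(γ−1)) = 0.08893 bar; V₃ = V₂·(T₂/T₃)^(1/(γ−1)) = 12.44 L.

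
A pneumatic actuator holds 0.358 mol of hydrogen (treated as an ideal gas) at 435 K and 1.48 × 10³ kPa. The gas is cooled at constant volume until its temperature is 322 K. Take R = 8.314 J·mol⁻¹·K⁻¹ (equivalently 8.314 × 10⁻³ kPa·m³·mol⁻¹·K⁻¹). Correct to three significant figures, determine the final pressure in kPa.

P₂ ≈ 1.10e+03 kPa

From PV = nRT: V₁ = nRT₁/P₁ = 0.0008748 m³.
V constant ⇒ P ∝ T: V₂ = V₁; P₂ = P₁·(T₂/T₁) = 1096 kPa.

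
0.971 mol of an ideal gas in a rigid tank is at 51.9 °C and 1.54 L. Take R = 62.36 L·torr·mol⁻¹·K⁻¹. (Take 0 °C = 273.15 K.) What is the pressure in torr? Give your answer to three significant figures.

Convert: T = 325.05 K.
PV = nRT ⇒ P = nRT/V = (0.971 × 62.36 × 325.05) / 1.54

P ≈ 1.28e+04 torr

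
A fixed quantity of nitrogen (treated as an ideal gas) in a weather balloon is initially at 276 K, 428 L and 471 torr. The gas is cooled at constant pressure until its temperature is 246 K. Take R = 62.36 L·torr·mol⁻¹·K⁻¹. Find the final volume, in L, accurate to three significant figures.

V₂ ≈ 381 L

Isobaric, so V/T is constant: P₂ = P₁; V₂ = V₁·(T₂/T₁) = 381.5 L.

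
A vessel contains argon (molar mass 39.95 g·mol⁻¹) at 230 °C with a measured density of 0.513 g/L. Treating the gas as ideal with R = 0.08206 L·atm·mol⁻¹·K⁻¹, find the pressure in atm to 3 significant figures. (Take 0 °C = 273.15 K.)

ρ = PM/(RT) ⇒ P = ρRT/M = (0.513 × 0.08206 × 503.1) / 39.95

P ≈ 0.530 atm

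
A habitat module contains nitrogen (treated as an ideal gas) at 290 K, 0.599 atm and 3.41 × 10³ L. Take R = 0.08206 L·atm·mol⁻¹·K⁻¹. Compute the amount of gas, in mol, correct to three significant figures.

n ≈ 85.8 mol

PV = nRT ⇒ n = PV/(RT) = (0.599 × 3.41e+03) / (0.08206 × 290)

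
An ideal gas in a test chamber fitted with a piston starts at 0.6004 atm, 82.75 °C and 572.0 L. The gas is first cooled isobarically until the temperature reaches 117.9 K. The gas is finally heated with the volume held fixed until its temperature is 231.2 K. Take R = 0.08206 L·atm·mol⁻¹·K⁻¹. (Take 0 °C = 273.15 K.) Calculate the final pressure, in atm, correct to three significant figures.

P₃ ≈ 1.18 atm

Convert: T₁ = 355.9 K.
Isobaric, so V/T is constant: P₂ = P₁; V₂ = V₁·(T₂/T₁) = 189.5 L.
Isochoric, so P/T is constant: V₃ = V₂; P₃ = P₂·(T₃/T₂) = 1.177 atm.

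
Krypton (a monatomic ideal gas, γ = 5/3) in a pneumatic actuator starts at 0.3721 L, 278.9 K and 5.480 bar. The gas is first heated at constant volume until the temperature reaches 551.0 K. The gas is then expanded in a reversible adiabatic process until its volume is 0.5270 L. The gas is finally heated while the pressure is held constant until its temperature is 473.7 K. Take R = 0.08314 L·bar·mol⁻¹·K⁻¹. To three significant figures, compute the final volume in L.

V₄ ≈ 0.571 L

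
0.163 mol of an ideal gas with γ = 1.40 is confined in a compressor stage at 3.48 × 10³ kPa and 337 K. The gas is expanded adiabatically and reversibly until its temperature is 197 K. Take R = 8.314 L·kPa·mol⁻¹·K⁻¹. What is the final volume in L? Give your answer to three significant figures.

V₂ ≈ 0.502 L

From PV = nRT: V₁ = nRT₁/P₁ = 0.1312 L.
Reversible adiabatic, γ = 1.40: P₂ = P₁·(T₂/T₁)^(γ/(γ−1)) = 531.5 kPa; V₂ = V₁·(T₁/T₂)^(1/(γ−1)) = 0.5023 L.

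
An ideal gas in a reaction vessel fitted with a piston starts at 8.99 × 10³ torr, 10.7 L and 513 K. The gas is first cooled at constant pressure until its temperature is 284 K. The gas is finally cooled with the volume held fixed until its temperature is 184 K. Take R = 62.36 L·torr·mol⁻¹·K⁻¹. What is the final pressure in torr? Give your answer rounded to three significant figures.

P₃ ≈ 5.82e+03 torr

Isobaric, so V/T is constant: P₂ = P₁; V₂ = V₁·(T₂/T₁) = 5.924 L.
V constant ⇒ P ∝ T: V₃ = V₂; P₃ = P₂·(T₃/T₂) = 5825 torr.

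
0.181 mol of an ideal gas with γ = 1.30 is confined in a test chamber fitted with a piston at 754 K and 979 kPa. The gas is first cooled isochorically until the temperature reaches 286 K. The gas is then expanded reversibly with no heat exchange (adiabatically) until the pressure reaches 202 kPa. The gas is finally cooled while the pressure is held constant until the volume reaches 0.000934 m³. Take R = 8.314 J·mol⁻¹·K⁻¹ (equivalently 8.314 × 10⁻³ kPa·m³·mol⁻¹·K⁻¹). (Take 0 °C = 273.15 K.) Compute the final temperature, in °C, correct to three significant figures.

From PV = nRT: V₁ = nRT₁/P₁ = 0.001159 m³.
V constant ⇒ P ∝ T: V₂ = V₁; P₂ = P₁·(T₂/T₁) = 371.3 kPa.
Adiabatic (γ = 1.30), T V^(γ−1) and P V^γ constant: T₃ = T₂·(P₃/P₂)^((γ−1)/γ) = 248.5 K; V₃ = V₂·(P₂/P₃)^(1/γ) = 0.001851 m³.
Isobaric, so V/T is constant: P₄ = P₃; T₄ = T₃·(V₄/V₃) = 125.4 K.

T₄ ≈ -148 °C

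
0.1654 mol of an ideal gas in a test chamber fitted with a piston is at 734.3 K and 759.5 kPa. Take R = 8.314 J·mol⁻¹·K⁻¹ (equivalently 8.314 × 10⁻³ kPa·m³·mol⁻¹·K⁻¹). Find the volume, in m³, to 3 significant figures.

PV = nRT ⇒ V = nRT/P = (0.1654 × 8.314 × 10⁻³ × 734.3) / 759.5

V ≈ 0.00133 m³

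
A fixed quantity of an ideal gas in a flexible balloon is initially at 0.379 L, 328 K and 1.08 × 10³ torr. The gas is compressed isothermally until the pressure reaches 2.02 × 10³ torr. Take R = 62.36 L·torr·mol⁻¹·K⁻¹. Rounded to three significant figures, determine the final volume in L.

V₂ ≈ 0.203 L

Isothermal, so P V is constant: T₂ = T₁; V₂ = V₁·(P₁/P₂) = 0.2026 L.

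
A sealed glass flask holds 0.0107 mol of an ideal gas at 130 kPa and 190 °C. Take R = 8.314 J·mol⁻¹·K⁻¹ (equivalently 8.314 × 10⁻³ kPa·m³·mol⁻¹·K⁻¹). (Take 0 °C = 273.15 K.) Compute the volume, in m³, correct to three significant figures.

V ≈ 0.000317 m³

Convert: T = 463.15 K.
PV = nRT ⇒ V = nRT/P = (0.0107 × 8.314 × 10⁻³ × 463.15) / 130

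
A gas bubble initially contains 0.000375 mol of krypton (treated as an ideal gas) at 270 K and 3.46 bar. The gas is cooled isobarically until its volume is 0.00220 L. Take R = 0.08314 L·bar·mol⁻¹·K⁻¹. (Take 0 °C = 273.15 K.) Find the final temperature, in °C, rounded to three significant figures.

From PV = nRT: V₁ = nRT₁/P₁ = 0.002433 L.
Isobaric, so V/T is constant: P₂ = P₁; T₂ = T₁·(V₂/V₁) = 244.2 K.

T₂ ≈ -29.0 °C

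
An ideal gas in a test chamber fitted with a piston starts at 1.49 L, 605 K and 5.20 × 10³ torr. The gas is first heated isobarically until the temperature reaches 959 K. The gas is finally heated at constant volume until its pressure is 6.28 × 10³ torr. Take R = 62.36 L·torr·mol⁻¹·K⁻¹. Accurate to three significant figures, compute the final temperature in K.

T₃ ≈ 1.16e+03 K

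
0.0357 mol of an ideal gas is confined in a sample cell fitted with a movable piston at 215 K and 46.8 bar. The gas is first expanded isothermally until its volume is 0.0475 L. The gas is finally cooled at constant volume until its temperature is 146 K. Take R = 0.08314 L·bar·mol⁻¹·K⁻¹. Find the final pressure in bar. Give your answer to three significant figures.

P₃ ≈ 9.12 bar

From PV = nRT: V₁ = nRT₁/P₁ = 0.01364 L.
T constant ⇒ Boyle's law P V = const: T₂ = T₁; P₂ = P₁·(V₁/V₂) = 13.43 bar.
Isochoric, so P/T is constant: V₃ = V₂; P₃ = P₂·(T₃/T₂) = 9.123 bar.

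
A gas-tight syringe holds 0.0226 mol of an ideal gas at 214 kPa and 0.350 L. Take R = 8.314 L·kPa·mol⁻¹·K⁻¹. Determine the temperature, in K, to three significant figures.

PV = nRT ⇒ T = PV/(nR) = (214 × 0.350) / (0.0226 × 8.314)

T ≈ 399 K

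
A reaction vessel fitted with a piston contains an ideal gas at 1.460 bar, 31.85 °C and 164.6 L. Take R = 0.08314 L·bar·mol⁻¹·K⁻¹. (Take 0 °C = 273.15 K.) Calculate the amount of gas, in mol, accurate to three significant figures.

n ≈ 9.48 mol

Convert: T = 305.00 K.
PV = nRT ⇒ n = PV/(RT) = (1.460 × 164.6) / (0.08314 × 305.00)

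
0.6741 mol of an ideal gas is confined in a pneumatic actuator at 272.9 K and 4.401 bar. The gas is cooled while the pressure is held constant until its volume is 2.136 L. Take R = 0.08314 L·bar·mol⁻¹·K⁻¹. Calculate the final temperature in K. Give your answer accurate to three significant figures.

T₂ ≈ 168 K

From PV = nRT: V₁ = nRT₁/P₁ = 3.475 L.
Isobaric, so V/T is constant: P₂ = P₁; T₂ = T₁·(V₂/V₁) = 167.7 K.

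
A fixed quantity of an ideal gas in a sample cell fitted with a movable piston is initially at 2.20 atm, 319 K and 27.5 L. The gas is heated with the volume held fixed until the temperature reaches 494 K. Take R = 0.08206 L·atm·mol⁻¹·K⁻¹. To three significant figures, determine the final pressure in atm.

P₂ ≈ 3.41 atm

V constant ⇒ P ∝ T: V₂ = V₁; P₂ = P₁·(T₂/T₁) = 3.407 atm.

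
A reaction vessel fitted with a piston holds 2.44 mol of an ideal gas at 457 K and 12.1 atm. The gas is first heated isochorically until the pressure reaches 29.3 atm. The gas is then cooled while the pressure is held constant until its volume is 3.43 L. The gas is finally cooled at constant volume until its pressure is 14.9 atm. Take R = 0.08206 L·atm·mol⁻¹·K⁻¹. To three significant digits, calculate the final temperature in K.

T₄ ≈ 255 K

From PV = nRT: V₁ = nRT₁/P₁ = 7.562 L.
V constant ⇒ P ∝ T: V₂ = V₁; T₂ = T₁·(P₂/P₁) = 1107 K.
P constant ⇒ V ∝ T: P₃ = P₂; T₃ = T₂·(V₃/V₂) = 501.9 K.
V constant ⇒ P ∝ T: V₄ = V₃; T₄ = T₃·(P₄/P₃) = 255.2 K.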